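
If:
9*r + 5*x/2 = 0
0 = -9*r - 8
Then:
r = -8/9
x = 16/5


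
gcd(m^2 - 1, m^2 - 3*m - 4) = m + 1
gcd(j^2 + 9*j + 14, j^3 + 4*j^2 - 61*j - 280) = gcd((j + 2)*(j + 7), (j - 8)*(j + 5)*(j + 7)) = j + 7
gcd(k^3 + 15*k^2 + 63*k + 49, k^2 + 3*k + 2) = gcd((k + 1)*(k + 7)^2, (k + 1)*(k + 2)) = k + 1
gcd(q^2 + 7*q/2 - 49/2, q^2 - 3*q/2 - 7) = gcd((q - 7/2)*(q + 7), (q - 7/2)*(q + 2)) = q - 7/2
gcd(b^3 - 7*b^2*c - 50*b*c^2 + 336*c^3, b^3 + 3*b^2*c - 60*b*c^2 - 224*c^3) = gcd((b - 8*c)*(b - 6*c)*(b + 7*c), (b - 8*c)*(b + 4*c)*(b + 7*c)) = b^2 - b*c - 56*c^2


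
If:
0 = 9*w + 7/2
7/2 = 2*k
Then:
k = 7/4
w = -7/18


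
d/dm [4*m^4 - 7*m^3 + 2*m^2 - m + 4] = 16*m^3 - 21*m^2 + 4*m - 1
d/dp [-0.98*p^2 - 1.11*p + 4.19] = -1.96*p - 1.11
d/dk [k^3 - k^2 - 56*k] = 3*k^2 - 2*k - 56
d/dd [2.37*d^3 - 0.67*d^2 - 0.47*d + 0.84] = 7.11*d^2 - 1.34*d - 0.47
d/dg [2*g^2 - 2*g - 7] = 4*g - 2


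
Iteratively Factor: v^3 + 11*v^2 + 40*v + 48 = (v + 4)*(v^2 + 7*v + 12) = (v + 4)^2*(v + 3)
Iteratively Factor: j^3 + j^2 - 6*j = (j)*(j^2 + j - 6) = j*(j + 3)*(j - 2)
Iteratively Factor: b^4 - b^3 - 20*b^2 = (b + 4)*(b^3 - 5*b^2) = b*(b + 4)*(b^2 - 5*b) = b*(b - 5)*(b + 4)*(b)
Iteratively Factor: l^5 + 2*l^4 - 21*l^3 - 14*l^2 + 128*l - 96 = (l - 2)*(l^4 + 4*l^3 - 13*l^2 - 40*l + 48) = (l - 3)*(l - 2)*(l^3 + 7*l^2 + 8*l - 16) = (l - 3)*(l - 2)*(l + 4)*(l^2 + 3*l - 4) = (l - 3)*(l - 2)*(l + 4)^2*(l - 1)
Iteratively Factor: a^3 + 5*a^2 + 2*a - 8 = (a - 1)*(a^2 + 6*a + 8) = (a - 1)*(a + 4)*(a + 2)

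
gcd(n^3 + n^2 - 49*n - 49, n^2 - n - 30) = 1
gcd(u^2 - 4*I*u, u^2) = u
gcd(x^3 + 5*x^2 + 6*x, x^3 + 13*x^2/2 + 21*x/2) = x^2 + 3*x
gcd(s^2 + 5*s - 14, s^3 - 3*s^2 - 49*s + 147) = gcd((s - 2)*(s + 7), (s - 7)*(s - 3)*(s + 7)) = s + 7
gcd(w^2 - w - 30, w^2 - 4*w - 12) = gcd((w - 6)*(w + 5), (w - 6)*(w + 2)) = w - 6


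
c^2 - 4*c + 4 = (c - 2)^2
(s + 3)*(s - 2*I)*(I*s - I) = I*s^3 + 2*s^2 + 2*I*s^2 + 4*s - 3*I*s - 6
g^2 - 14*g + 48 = (g - 8)*(g - 6)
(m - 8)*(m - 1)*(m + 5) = m^3 - 4*m^2 - 37*m + 40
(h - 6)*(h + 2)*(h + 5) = h^3 + h^2 - 32*h - 60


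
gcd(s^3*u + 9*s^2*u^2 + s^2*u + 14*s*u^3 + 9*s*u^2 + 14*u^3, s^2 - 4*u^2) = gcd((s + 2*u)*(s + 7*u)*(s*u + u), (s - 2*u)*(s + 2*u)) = s + 2*u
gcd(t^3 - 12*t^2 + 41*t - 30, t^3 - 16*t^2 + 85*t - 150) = t^2 - 11*t + 30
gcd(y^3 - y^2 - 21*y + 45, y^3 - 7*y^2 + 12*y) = y - 3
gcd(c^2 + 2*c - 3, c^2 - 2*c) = 1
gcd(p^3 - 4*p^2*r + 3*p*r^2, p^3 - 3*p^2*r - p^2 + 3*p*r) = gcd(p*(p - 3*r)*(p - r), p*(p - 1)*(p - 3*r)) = p^2 - 3*p*r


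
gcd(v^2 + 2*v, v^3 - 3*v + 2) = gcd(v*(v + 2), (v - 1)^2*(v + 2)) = v + 2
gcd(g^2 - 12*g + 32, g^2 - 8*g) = g - 8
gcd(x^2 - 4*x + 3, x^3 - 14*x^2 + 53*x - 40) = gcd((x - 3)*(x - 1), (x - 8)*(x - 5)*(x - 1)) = x - 1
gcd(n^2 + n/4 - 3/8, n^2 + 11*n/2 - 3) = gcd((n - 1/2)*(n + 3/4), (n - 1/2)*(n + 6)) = n - 1/2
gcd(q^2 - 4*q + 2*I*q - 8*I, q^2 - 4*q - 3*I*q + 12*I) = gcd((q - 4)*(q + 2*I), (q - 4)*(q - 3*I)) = q - 4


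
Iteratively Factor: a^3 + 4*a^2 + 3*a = (a + 1)*(a^2 + 3*a) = a*(a + 1)*(a + 3)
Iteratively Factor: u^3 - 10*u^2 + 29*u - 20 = (u - 5)*(u^2 - 5*u + 4) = (u - 5)*(u - 1)*(u - 4)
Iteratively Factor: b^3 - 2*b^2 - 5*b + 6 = (b - 1)*(b^2 - b - 6) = (b - 1)*(b + 2)*(b - 3)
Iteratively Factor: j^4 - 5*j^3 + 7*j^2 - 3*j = (j - 1)*(j^3 - 4*j^2 + 3*j) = j*(j - 1)*(j^2 - 4*j + 3) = j*(j - 1)^2*(j - 3)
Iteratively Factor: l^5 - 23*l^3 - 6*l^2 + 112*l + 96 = (l - 4)*(l^4 + 4*l^3 - 7*l^2 - 34*l - 24) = (l - 4)*(l - 3)*(l^3 + 7*l^2 + 14*l + 8) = (l - 4)*(l - 3)*(l + 2)*(l^2 + 5*l + 4) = (l - 4)*(l - 3)*(l + 2)*(l + 4)*(l + 1)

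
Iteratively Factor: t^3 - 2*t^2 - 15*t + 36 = (t + 4)*(t^2 - 6*t + 9) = (t - 3)*(t + 4)*(t - 3)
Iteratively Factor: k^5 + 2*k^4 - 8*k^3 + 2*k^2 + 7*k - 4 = (k - 1)*(k^4 + 3*k^3 - 5*k^2 - 3*k + 4) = (k - 1)*(k + 1)*(k^3 + 2*k^2 - 7*k + 4) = (k - 1)^2*(k + 1)*(k^2 + 3*k - 4) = (k - 1)^2*(k + 1)*(k + 4)*(k - 1)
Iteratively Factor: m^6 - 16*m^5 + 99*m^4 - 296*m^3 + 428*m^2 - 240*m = (m - 5)*(m^5 - 11*m^4 + 44*m^3 - 76*m^2 + 48*m) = m*(m - 5)*(m^4 - 11*m^3 + 44*m^2 - 76*m + 48) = m*(m - 5)*(m - 2)*(m^3 - 9*m^2 + 26*m - 24) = m*(m - 5)*(m - 3)*(m - 2)*(m^2 - 6*m + 8) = m*(m - 5)*(m - 3)*(m - 2)^2*(m - 4)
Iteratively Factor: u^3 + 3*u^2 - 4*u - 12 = (u + 2)*(u^2 + u - 6) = (u - 2)*(u + 2)*(u + 3)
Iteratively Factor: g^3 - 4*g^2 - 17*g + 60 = (g - 5)*(g^2 + g - 12) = (g - 5)*(g + 4)*(g - 3)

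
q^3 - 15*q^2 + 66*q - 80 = (q - 8)*(q - 5)*(q - 2)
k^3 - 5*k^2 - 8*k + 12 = (k - 6)*(k - 1)*(k + 2)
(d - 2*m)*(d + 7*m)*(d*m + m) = d^3*m + 5*d^2*m^2 + d^2*m - 14*d*m^3 + 5*d*m^2 - 14*m^3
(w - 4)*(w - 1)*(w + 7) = w^3 + 2*w^2 - 31*w + 28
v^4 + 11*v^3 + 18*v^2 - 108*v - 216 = (v - 3)*(v + 2)*(v + 6)^2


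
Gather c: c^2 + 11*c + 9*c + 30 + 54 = c^2 + 20*c + 84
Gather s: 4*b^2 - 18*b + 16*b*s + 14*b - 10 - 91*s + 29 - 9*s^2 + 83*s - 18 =4*b^2 - 4*b - 9*s^2 + s*(16*b - 8) + 1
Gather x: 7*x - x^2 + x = -x^2 + 8*x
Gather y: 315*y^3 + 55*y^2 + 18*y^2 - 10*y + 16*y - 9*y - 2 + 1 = 315*y^3 + 73*y^2 - 3*y - 1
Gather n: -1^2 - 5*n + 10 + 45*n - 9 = 40*n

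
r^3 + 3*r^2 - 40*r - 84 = (r - 6)*(r + 2)*(r + 7)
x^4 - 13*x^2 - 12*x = x*(x - 4)*(x + 1)*(x + 3)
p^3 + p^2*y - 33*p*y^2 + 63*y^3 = (p - 3*y)^2*(p + 7*y)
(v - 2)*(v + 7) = v^2 + 5*v - 14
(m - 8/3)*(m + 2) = m^2 - 2*m/3 - 16/3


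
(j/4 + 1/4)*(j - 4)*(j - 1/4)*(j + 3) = j^4/4 - j^3/16 - 13*j^2/4 - 35*j/16 + 3/4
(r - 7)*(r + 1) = r^2 - 6*r - 7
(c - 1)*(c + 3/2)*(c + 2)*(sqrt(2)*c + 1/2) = sqrt(2)*c^4 + c^3/2 + 5*sqrt(2)*c^3/2 - sqrt(2)*c^2/2 + 5*c^2/4 - 3*sqrt(2)*c - c/4 - 3/2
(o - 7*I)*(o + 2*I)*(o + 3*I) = o^3 - 2*I*o^2 + 29*o + 42*I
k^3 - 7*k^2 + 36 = (k - 6)*(k - 3)*(k + 2)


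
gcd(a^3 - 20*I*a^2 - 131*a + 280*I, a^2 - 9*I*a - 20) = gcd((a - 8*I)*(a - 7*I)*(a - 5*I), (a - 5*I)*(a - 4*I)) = a - 5*I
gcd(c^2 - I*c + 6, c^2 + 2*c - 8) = 1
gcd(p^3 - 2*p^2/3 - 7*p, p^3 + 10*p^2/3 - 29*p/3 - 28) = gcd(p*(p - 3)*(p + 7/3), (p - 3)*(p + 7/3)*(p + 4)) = p^2 - 2*p/3 - 7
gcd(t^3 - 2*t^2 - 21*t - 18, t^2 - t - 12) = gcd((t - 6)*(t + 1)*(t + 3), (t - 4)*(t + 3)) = t + 3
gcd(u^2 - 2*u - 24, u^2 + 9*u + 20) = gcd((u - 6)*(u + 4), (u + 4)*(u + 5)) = u + 4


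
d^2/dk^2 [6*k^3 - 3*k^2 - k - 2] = 36*k - 6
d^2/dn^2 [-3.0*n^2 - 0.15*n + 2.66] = -6.00000000000000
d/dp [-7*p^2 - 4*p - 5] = -14*p - 4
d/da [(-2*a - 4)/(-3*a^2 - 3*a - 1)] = 2*(3*a^2 + 3*a - 3*(a + 2)*(2*a + 1) + 1)/(3*a^2 + 3*a + 1)^2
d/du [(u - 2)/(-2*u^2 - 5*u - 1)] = (-2*u^2 - 5*u + (u - 2)*(4*u + 5) - 1)/(2*u^2 + 5*u + 1)^2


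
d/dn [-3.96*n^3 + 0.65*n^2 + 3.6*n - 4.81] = -11.88*n^2 + 1.3*n + 3.6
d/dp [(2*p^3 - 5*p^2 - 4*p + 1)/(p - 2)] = (4*p^3 - 17*p^2 + 20*p + 7)/(p^2 - 4*p + 4)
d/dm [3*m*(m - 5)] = 6*m - 15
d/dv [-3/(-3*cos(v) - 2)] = 9*sin(v)/(3*cos(v) + 2)^2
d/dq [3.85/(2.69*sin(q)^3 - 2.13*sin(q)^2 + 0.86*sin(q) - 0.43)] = (-31.0695*sin(q)^2 + 16.401*sin(q) - 3.311)*cos(q)/(2.69*sin(q)^3 - 2.13*sin(q)^2 + 0.86*sin(q) - 0.43)^2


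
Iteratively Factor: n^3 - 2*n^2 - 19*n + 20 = (n - 1)*(n^2 - n - 20) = (n - 5)*(n - 1)*(n + 4)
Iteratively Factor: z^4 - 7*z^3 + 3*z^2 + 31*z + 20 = (z - 4)*(z^3 - 3*z^2 - 9*z - 5) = (z - 4)*(z + 1)*(z^2 - 4*z - 5) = (z - 5)*(z - 4)*(z + 1)*(z + 1)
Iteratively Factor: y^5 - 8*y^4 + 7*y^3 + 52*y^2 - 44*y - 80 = (y - 2)*(y^4 - 6*y^3 - 5*y^2 + 42*y + 40) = (y - 2)*(y + 2)*(y^3 - 8*y^2 + 11*y + 20) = (y - 4)*(y - 2)*(y + 2)*(y^2 - 4*y - 5) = (y - 4)*(y - 2)*(y + 1)*(y + 2)*(y - 5)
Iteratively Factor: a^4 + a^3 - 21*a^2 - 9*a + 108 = (a + 4)*(a^3 - 3*a^2 - 9*a + 27) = (a - 3)*(a + 4)*(a^2 - 9) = (a - 3)^2*(a + 4)*(a + 3)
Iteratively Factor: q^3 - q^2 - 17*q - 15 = (q + 1)*(q^2 - 2*q - 15) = (q - 5)*(q + 1)*(q + 3)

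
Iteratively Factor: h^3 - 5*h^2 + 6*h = (h)*(h^2 - 5*h + 6) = h*(h - 3)*(h - 2)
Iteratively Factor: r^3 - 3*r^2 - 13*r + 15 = (r + 3)*(r^2 - 6*r + 5) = (r - 1)*(r + 3)*(r - 5)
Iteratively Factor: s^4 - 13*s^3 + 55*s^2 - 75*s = (s - 5)*(s^3 - 8*s^2 + 15*s) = (s - 5)^2*(s^2 - 3*s) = (s - 5)^2*(s - 3)*(s)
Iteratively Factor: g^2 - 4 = (g - 2)*(g + 2)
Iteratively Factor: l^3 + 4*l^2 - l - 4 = (l + 1)*(l^2 + 3*l - 4) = (l + 1)*(l + 4)*(l - 1)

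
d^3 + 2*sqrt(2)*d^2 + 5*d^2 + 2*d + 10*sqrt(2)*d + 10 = (d + 5)*(d + sqrt(2))^2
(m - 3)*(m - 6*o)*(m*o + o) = m^3*o - 6*m^2*o^2 - 2*m^2*o + 12*m*o^2 - 3*m*o + 18*o^2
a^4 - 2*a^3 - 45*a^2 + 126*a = a*(a - 6)*(a - 3)*(a + 7)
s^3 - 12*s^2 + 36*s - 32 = (s - 8)*(s - 2)^2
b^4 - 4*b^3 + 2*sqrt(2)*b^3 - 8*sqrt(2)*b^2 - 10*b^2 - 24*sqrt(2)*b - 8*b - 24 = (b - 6)*(b + 2)*(b + sqrt(2))^2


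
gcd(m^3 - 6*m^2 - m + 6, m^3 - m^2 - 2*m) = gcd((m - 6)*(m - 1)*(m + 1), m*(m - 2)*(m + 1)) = m + 1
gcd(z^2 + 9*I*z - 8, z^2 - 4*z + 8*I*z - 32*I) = z + 8*I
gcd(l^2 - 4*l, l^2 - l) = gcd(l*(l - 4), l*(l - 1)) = l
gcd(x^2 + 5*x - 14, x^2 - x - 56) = x + 7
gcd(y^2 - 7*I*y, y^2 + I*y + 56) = y - 7*I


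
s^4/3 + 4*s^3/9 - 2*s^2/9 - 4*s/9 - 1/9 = (s/3 + 1/3)*(s - 1)*(s + 1/3)*(s + 1)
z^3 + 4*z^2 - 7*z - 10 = (z - 2)*(z + 1)*(z + 5)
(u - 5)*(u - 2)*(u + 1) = u^3 - 6*u^2 + 3*u + 10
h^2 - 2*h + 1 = (h - 1)^2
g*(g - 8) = g^2 - 8*g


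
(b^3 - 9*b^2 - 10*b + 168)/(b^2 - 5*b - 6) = (b^2 - 3*b - 28)/(b + 1)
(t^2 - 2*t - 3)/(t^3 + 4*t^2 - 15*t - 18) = 1/(t + 6)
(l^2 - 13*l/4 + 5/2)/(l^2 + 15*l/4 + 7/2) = (4*l^2 - 13*l + 10)/(4*l^2 + 15*l + 14)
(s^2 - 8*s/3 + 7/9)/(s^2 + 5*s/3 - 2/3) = (s - 7/3)/(s + 2)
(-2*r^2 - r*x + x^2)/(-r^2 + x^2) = (-2*r + x)/(-r + x)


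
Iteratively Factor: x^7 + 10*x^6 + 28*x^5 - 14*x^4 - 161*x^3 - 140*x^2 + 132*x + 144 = (x + 1)*(x^6 + 9*x^5 + 19*x^4 - 33*x^3 - 128*x^2 - 12*x + 144) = (x - 1)*(x + 1)*(x^5 + 10*x^4 + 29*x^3 - 4*x^2 - 132*x - 144) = (x - 1)*(x + 1)*(x + 2)*(x^4 + 8*x^3 + 13*x^2 - 30*x - 72) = (x - 1)*(x + 1)*(x + 2)*(x + 4)*(x^3 + 4*x^2 - 3*x - 18) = (x - 1)*(x + 1)*(x + 2)*(x + 3)*(x + 4)*(x^2 + x - 6) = (x - 1)*(x + 1)*(x + 2)*(x + 3)^2*(x + 4)*(x - 2)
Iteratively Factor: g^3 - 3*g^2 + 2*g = (g - 2)*(g^2 - g) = (g - 2)*(g - 1)*(g)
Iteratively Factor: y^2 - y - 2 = (y - 2)*(y + 1)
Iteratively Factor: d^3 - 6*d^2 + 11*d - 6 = (d - 1)*(d^2 - 5*d + 6) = (d - 3)*(d - 1)*(d - 2)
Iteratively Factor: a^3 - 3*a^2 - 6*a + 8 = (a + 2)*(a^2 - 5*a + 4) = (a - 1)*(a + 2)*(a - 4)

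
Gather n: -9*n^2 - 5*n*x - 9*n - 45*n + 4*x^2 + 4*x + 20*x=-9*n^2 + n*(-5*x - 54) + 4*x^2 + 24*x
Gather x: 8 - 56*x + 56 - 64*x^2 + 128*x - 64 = -64*x^2 + 72*x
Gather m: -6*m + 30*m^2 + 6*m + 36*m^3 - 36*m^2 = 36*m^3 - 6*m^2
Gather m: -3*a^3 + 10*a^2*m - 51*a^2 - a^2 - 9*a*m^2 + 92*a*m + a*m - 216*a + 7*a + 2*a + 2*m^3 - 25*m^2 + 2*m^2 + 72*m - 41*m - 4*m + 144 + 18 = -3*a^3 - 52*a^2 - 207*a + 2*m^3 + m^2*(-9*a - 23) + m*(10*a^2 + 93*a + 27) + 162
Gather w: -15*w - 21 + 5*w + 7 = -10*w - 14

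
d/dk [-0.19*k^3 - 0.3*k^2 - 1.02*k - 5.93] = -0.57*k^2 - 0.6*k - 1.02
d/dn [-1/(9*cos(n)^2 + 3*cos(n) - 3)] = -(6*cos(n) + 1)*sin(n)/(3*(3*cos(n)^2 + cos(n) - 1)^2)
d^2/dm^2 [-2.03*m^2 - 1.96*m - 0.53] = -4.06000000000000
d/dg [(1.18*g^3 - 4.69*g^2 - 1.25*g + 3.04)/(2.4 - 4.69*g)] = (-11.0684*g^3 + 30.4921*g^2 - 22.512*g + 11.2576)/(21.9961*g^2 - 22.512*g + 5.76)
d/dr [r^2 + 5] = 2*r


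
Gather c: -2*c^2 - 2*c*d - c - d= -2*c^2 + c*(-2*d - 1) - d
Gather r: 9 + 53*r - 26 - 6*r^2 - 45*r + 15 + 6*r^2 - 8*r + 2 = 0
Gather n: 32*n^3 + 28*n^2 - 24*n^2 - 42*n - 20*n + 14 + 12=32*n^3 + 4*n^2 - 62*n + 26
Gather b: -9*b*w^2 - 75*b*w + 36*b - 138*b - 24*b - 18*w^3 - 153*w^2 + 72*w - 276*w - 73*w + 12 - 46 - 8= b*(-9*w^2 - 75*w - 126) - 18*w^3 - 153*w^2 - 277*w - 42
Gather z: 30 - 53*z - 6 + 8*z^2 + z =8*z^2 - 52*z + 24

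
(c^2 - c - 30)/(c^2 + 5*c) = (c - 6)/c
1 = 1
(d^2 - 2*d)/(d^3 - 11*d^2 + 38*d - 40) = d/(d^2 - 9*d + 20)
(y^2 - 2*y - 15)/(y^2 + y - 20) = (y^2 - 2*y - 15)/(y^2 + y - 20)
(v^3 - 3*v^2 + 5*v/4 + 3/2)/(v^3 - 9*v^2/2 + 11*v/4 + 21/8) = 2*(v - 2)/(2*v - 7)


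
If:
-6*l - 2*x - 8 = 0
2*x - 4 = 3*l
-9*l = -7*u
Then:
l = -4/3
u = -12/7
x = 0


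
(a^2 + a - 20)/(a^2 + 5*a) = (a - 4)/a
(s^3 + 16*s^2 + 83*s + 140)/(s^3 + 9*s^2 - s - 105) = (s + 4)/(s - 3)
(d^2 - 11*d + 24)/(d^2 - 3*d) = (d - 8)/d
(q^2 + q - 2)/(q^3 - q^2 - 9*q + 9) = (q + 2)/(q^2 - 9)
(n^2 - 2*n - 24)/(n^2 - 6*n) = (n + 4)/n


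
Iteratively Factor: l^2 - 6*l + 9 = (l - 3)*(l - 3)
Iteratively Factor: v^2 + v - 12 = (v + 4)*(v - 3)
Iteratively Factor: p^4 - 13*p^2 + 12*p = (p + 4)*(p^3 - 4*p^2 + 3*p) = (p - 3)*(p + 4)*(p^2 - p) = p*(p - 3)*(p + 4)*(p - 1)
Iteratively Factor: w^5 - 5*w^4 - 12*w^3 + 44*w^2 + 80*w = (w - 5)*(w^4 - 12*w^2 - 16*w) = (w - 5)*(w + 2)*(w^3 - 2*w^2 - 8*w) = w*(w - 5)*(w + 2)*(w^2 - 2*w - 8) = w*(w - 5)*(w - 4)*(w + 2)*(w + 2)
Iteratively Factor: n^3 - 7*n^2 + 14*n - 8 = (n - 2)*(n^2 - 5*n + 4) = (n - 4)*(n - 2)*(n - 1)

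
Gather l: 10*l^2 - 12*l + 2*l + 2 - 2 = 10*l^2 - 10*l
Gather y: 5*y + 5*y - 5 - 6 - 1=10*y - 12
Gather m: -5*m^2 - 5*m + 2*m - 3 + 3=-5*m^2 - 3*m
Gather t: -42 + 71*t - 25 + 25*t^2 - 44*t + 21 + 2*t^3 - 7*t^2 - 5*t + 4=2*t^3 + 18*t^2 + 22*t - 42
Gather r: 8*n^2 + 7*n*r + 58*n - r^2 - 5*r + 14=8*n^2 + 58*n - r^2 + r*(7*n - 5) + 14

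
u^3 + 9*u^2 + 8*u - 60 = (u - 2)*(u + 5)*(u + 6)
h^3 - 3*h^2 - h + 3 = (h - 3)*(h - 1)*(h + 1)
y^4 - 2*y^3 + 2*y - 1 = (y - 1)^3*(y + 1)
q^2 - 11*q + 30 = (q - 6)*(q - 5)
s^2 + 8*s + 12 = (s + 2)*(s + 6)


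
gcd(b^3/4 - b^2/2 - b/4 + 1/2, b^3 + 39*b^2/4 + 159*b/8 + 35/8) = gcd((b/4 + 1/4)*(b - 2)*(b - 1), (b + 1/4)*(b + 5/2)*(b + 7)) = 1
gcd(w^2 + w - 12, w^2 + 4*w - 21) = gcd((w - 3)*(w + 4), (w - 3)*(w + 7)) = w - 3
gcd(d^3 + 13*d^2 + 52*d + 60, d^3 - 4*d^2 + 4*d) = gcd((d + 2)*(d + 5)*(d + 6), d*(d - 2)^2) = 1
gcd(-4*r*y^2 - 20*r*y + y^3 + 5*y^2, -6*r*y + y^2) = y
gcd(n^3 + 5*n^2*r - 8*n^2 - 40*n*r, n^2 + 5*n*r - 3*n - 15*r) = n + 5*r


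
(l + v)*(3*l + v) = 3*l^2 + 4*l*v + v^2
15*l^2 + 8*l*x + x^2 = (3*l + x)*(5*l + x)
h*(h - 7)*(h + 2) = h^3 - 5*h^2 - 14*h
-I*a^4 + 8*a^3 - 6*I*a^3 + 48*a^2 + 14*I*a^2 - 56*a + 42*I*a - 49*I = (a + 7)*(a + I)*(a + 7*I)*(-I*a + I)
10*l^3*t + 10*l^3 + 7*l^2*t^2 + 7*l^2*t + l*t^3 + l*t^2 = (2*l + t)*(5*l + t)*(l*t + l)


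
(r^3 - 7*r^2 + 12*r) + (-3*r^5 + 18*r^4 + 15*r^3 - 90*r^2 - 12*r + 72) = -3*r^5 + 18*r^4 + 16*r^3 - 97*r^2 + 72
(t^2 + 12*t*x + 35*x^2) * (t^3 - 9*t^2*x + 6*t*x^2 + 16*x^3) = t^5 + 3*t^4*x - 67*t^3*x^2 - 227*t^2*x^3 + 402*t*x^4 + 560*x^5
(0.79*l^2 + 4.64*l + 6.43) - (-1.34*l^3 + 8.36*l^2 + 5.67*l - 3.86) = 1.34*l^3 - 7.57*l^2 - 1.03*l + 10.29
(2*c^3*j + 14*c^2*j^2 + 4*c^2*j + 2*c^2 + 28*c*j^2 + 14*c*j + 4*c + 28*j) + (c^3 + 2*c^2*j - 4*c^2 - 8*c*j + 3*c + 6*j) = 2*c^3*j + c^3 + 14*c^2*j^2 + 6*c^2*j - 2*c^2 + 28*c*j^2 + 6*c*j + 7*c + 34*j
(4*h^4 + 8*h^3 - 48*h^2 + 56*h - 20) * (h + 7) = 4*h^5 + 36*h^4 + 8*h^3 - 280*h^2 + 372*h - 140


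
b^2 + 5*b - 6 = (b - 1)*(b + 6)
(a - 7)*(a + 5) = a^2 - 2*a - 35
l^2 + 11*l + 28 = (l + 4)*(l + 7)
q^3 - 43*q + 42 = (q - 6)*(q - 1)*(q + 7)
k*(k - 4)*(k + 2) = k^3 - 2*k^2 - 8*k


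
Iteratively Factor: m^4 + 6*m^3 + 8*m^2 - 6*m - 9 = (m - 1)*(m^3 + 7*m^2 + 15*m + 9) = (m - 1)*(m + 1)*(m^2 + 6*m + 9) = (m - 1)*(m + 1)*(m + 3)*(m + 3)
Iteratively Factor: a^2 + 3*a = (a + 3)*(a)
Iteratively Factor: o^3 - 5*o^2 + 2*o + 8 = (o - 4)*(o^2 - o - 2) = (o - 4)*(o + 1)*(o - 2)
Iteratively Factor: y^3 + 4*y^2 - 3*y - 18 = (y - 2)*(y^2 + 6*y + 9) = (y - 2)*(y + 3)*(y + 3)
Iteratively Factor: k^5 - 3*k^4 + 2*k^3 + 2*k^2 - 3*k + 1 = (k - 1)*(k^4 - 2*k^3 + 2*k - 1) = (k - 1)^2*(k^3 - k^2 - k + 1) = (k - 1)^3*(k^2 - 1) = (k - 1)^4*(k + 1)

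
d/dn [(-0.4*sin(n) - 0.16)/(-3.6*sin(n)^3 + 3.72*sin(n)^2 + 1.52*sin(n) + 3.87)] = (-2.88*sin(n)^3 - 0.24*sin(n)^2 + 1.1904*sin(n) - 1.3048)*cos(n)/(12.96*sin(n)^6 - 26.784*sin(n)^5 + 2.8944*sin(n)^4 - 16.5552*sin(n)^3 + 31.1032*sin(n)^2 + 11.7648*sin(n) + 14.9769)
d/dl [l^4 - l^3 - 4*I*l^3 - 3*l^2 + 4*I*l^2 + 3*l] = 4*l^3 + l^2*(-3 - 12*I) + l*(-6 + 8*I) + 3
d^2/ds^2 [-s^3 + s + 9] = -6*s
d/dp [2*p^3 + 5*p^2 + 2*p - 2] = 6*p^2 + 10*p + 2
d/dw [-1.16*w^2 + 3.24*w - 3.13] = 3.24 - 2.32*w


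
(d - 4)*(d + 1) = d^2 - 3*d - 4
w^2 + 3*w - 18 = (w - 3)*(w + 6)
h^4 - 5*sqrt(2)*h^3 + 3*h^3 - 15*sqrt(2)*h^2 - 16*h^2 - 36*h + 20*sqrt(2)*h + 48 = (h - 1)*(h + 4)*(h - 6*sqrt(2))*(h + sqrt(2))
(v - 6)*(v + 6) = v^2 - 36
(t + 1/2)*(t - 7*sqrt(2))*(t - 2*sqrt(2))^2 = t^4 - 11*sqrt(2)*t^3 + t^3/2 - 11*sqrt(2)*t^2/2 + 64*t^2 - 56*sqrt(2)*t + 32*t - 28*sqrt(2)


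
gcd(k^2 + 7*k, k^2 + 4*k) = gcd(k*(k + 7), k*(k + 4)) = k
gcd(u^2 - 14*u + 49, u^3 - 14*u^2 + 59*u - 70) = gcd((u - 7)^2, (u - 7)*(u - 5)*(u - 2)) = u - 7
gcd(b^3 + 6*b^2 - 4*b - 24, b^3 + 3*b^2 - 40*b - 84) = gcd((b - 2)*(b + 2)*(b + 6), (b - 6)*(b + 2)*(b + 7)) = b + 2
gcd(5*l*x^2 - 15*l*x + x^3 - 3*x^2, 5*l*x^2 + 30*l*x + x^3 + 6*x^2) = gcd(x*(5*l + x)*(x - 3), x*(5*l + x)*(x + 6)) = 5*l*x + x^2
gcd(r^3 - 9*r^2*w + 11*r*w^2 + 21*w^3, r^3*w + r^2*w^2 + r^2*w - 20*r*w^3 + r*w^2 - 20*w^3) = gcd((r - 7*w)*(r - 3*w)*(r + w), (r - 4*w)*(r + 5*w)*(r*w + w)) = 1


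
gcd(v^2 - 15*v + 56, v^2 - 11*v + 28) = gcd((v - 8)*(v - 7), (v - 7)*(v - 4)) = v - 7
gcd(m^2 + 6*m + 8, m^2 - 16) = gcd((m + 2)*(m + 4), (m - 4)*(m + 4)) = m + 4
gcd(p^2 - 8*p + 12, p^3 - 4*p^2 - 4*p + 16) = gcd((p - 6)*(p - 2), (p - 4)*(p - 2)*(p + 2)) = p - 2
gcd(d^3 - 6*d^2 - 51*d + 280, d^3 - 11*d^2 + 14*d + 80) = d^2 - 13*d + 40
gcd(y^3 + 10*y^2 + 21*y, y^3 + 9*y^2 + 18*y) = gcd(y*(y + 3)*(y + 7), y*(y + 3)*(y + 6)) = y^2 + 3*y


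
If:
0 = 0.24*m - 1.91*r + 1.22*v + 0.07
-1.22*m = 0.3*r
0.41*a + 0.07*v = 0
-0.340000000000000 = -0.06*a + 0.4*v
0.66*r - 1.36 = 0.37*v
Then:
No Solution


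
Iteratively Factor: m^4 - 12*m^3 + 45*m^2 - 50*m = (m - 5)*(m^3 - 7*m^2 + 10*m) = (m - 5)^2*(m^2 - 2*m) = (m - 5)^2*(m - 2)*(m)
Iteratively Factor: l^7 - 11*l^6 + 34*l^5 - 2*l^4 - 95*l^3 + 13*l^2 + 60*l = (l)*(l^6 - 11*l^5 + 34*l^4 - 2*l^3 - 95*l^2 + 13*l + 60) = l*(l - 3)*(l^5 - 8*l^4 + 10*l^3 + 28*l^2 - 11*l - 20) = l*(l - 3)*(l + 1)*(l^4 - 9*l^3 + 19*l^2 + 9*l - 20) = l*(l - 3)*(l - 1)*(l + 1)*(l^3 - 8*l^2 + 11*l + 20) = l*(l - 4)*(l - 3)*(l - 1)*(l + 1)*(l^2 - 4*l - 5) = l*(l - 4)*(l - 3)*(l - 1)*(l + 1)^2*(l - 5)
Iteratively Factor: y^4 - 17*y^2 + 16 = (y - 1)*(y^3 + y^2 - 16*y - 16) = (y - 1)*(y + 1)*(y^2 - 16) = (y - 4)*(y - 1)*(y + 1)*(y + 4)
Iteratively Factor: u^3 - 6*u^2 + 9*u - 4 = (u - 1)*(u^2 - 5*u + 4) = (u - 1)^2*(u - 4)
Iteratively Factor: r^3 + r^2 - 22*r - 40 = (r + 4)*(r^2 - 3*r - 10) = (r - 5)*(r + 4)*(r + 2)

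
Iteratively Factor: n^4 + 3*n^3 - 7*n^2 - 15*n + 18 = (n - 1)*(n^3 + 4*n^2 - 3*n - 18) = (n - 2)*(n - 1)*(n^2 + 6*n + 9) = (n - 2)*(n - 1)*(n + 3)*(n + 3)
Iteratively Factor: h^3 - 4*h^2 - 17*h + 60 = (h - 5)*(h^2 + h - 12) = (h - 5)*(h + 4)*(h - 3)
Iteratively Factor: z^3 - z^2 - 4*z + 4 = (z - 2)*(z^2 + z - 2) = (z - 2)*(z - 1)*(z + 2)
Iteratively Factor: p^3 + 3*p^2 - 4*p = (p + 4)*(p^2 - p) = (p - 1)*(p + 4)*(p)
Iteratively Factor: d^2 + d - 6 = (d - 2)*(d + 3)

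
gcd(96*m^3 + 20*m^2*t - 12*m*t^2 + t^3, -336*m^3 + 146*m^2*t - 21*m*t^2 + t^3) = 48*m^2 - 14*m*t + t^2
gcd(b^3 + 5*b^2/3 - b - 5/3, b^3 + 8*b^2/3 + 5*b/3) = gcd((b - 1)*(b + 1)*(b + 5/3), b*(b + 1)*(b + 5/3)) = b^2 + 8*b/3 + 5/3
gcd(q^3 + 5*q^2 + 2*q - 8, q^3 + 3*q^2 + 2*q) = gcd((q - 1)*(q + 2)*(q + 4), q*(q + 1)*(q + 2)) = q + 2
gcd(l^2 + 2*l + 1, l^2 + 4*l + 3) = l + 1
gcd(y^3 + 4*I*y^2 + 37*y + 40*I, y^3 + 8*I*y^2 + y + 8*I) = y^2 + 9*I*y - 8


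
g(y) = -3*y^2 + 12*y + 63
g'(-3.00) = 30.00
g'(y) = 12 - 6*y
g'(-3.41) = 32.46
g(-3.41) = -12.80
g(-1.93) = 28.67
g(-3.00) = 0.00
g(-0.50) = 56.25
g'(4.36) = -14.16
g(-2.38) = 17.45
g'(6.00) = -24.00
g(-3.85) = -27.67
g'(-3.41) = 32.46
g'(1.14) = 5.16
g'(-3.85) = 35.10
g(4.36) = 58.29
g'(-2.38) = 26.28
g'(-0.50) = 15.00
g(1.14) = 72.78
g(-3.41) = -12.80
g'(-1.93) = 23.58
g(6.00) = 27.00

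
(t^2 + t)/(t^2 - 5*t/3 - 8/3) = 3*t/(3*t - 8)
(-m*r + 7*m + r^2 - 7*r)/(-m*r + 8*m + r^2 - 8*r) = (r - 7)/(r - 8)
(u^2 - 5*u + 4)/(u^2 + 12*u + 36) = (u^2 - 5*u + 4)/(u^2 + 12*u + 36)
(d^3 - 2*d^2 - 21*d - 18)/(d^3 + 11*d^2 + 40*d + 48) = (d^2 - 5*d - 6)/(d^2 + 8*d + 16)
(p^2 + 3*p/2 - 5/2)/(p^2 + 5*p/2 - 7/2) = (2*p + 5)/(2*p + 7)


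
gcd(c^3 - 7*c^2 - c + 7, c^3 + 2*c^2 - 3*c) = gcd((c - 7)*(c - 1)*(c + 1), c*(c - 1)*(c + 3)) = c - 1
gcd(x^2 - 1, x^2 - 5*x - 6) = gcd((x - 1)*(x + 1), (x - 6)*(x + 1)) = x + 1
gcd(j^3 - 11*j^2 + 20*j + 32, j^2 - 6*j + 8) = j - 4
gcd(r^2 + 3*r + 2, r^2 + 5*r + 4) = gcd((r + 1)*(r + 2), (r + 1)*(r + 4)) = r + 1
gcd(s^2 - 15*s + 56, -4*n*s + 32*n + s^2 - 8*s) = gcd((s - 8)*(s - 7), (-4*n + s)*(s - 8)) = s - 8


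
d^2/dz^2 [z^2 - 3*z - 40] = 2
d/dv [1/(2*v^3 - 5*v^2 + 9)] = 2*v*(5 - 3*v)/(2*v^3 - 5*v^2 + 9)^2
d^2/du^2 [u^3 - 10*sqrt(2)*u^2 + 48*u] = 6*u - 20*sqrt(2)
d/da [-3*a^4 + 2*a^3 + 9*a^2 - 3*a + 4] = -12*a^3 + 6*a^2 + 18*a - 3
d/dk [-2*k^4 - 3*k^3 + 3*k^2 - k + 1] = -8*k^3 - 9*k^2 + 6*k - 1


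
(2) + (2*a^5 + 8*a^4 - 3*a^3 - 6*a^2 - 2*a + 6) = 2*a^5 + 8*a^4 - 3*a^3 - 6*a^2 - 2*a + 8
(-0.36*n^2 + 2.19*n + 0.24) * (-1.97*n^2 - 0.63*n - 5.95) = 0.7092*n^4 - 4.0875*n^3 + 0.2895*n^2 - 13.1817*n - 1.428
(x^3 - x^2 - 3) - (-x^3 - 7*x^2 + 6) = 2*x^3 + 6*x^2 - 9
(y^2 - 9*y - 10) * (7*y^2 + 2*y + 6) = 7*y^4 - 61*y^3 - 82*y^2 - 74*y - 60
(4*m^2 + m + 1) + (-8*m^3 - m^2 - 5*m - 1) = -8*m^3 + 3*m^2 - 4*m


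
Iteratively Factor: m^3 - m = (m - 1)*(m^2 + m) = (m - 1)*(m + 1)*(m)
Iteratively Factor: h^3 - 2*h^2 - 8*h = (h - 4)*(h^2 + 2*h) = (h - 4)*(h + 2)*(h)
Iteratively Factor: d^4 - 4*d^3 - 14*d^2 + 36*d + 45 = (d - 5)*(d^3 + d^2 - 9*d - 9) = (d - 5)*(d + 3)*(d^2 - 2*d - 3) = (d - 5)*(d + 1)*(d + 3)*(d - 3)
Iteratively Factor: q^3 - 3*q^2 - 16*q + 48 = (q - 4)*(q^2 + q - 12) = (q - 4)*(q + 4)*(q - 3)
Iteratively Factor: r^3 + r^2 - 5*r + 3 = (r + 3)*(r^2 - 2*r + 1) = (r - 1)*(r + 3)*(r - 1)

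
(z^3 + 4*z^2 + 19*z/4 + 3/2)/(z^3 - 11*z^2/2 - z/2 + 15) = (z^2 + 5*z/2 + 1)/(z^2 - 7*z + 10)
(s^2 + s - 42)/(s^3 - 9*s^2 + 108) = (s + 7)/(s^2 - 3*s - 18)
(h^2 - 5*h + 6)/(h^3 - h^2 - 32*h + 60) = (h - 3)/(h^2 + h - 30)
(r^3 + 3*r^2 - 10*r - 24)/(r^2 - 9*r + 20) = (r^3 + 3*r^2 - 10*r - 24)/(r^2 - 9*r + 20)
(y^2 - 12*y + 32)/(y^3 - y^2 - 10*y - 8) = (y - 8)/(y^2 + 3*y + 2)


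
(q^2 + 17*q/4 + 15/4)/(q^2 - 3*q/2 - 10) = (4*q^2 + 17*q + 15)/(2*(2*q^2 - 3*q - 20))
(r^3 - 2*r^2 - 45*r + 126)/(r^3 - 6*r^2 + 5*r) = (r^3 - 2*r^2 - 45*r + 126)/(r*(r^2 - 6*r + 5))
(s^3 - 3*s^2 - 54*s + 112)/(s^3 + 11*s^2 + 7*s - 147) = (s^2 - 10*s + 16)/(s^2 + 4*s - 21)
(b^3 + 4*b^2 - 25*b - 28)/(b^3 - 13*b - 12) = (b + 7)/(b + 3)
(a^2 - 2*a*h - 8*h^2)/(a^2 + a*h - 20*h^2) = (a + 2*h)/(a + 5*h)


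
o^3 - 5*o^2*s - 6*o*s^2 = o*(o - 6*s)*(o + s)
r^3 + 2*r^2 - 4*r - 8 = (r - 2)*(r + 2)^2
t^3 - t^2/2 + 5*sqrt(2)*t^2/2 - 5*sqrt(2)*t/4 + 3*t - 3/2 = (t - 1/2)*(t + sqrt(2))*(t + 3*sqrt(2)/2)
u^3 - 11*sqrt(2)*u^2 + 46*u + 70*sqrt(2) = (u - 7*sqrt(2))*(u - 5*sqrt(2))*(u + sqrt(2))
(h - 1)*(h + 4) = h^2 + 3*h - 4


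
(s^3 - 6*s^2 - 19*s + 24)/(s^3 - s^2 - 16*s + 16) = (s^2 - 5*s - 24)/(s^2 - 16)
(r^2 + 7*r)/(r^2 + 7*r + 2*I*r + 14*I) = r/(r + 2*I)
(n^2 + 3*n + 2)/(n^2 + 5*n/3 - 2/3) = 3*(n + 1)/(3*n - 1)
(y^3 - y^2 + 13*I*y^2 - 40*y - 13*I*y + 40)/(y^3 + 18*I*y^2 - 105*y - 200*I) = (y - 1)/(y + 5*I)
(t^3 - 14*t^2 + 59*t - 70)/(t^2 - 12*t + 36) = (t^3 - 14*t^2 + 59*t - 70)/(t^2 - 12*t + 36)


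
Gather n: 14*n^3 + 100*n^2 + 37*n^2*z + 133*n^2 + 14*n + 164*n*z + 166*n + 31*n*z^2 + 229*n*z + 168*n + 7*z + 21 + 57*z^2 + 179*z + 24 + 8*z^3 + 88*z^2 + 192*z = 14*n^3 + n^2*(37*z + 233) + n*(31*z^2 + 393*z + 348) + 8*z^3 + 145*z^2 + 378*z + 45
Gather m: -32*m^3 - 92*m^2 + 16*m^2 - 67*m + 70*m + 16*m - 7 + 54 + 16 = -32*m^3 - 76*m^2 + 19*m + 63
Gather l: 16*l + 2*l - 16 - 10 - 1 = 18*l - 27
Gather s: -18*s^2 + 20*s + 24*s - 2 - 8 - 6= -18*s^2 + 44*s - 16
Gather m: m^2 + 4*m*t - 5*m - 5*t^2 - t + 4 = m^2 + m*(4*t - 5) - 5*t^2 - t + 4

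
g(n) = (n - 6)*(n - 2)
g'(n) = 2*n - 8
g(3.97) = -4.00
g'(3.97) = -0.06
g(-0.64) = 17.53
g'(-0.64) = -9.28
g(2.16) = -0.61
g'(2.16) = -3.68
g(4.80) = -3.36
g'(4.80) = 1.60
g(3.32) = -3.54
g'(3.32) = -1.36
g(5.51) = -1.72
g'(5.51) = 3.02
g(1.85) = 0.62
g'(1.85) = -4.30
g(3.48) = -3.73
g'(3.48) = -1.04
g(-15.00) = 357.00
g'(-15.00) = -38.00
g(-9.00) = 165.00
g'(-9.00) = -26.00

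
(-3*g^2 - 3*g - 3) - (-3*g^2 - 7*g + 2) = 4*g - 5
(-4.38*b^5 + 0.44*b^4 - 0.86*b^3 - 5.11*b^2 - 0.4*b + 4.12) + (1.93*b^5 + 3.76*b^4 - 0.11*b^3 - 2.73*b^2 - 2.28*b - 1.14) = -2.45*b^5 + 4.2*b^4 - 0.97*b^3 - 7.84*b^2 - 2.68*b + 2.98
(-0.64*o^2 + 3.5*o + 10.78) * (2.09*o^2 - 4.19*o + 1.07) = -1.3376*o^4 + 9.9966*o^3 + 7.1804*o^2 - 41.4232*o + 11.5346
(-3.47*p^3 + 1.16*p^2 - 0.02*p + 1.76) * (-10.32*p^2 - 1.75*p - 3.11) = 35.8104*p^5 - 5.8987*p^4 + 8.9681*p^3 - 21.7358*p^2 - 3.0178*p - 5.4736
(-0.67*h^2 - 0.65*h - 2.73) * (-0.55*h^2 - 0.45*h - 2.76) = 0.3685*h^4 + 0.659*h^3 + 3.6432*h^2 + 3.0225*h + 7.5348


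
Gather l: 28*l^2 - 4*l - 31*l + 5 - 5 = 28*l^2 - 35*l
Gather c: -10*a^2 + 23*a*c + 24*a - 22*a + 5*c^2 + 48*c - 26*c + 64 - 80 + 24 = -10*a^2 + 2*a + 5*c^2 + c*(23*a + 22) + 8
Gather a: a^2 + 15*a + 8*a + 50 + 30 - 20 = a^2 + 23*a + 60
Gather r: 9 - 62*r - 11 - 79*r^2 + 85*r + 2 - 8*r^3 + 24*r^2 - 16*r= -8*r^3 - 55*r^2 + 7*r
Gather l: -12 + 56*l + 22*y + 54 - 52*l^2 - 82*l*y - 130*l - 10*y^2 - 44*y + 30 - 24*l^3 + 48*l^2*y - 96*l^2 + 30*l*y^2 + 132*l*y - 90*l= -24*l^3 + l^2*(48*y - 148) + l*(30*y^2 + 50*y - 164) - 10*y^2 - 22*y + 72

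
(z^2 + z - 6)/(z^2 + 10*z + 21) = (z - 2)/(z + 7)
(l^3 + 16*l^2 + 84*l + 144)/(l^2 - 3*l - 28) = (l^2 + 12*l + 36)/(l - 7)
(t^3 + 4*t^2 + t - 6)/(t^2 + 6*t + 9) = (t^2 + t - 2)/(t + 3)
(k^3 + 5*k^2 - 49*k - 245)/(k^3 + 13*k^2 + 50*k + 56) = (k^2 - 2*k - 35)/(k^2 + 6*k + 8)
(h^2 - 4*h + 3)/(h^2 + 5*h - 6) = (h - 3)/(h + 6)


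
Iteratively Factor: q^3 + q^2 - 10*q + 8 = (q - 1)*(q^2 + 2*q - 8) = (q - 2)*(q - 1)*(q + 4)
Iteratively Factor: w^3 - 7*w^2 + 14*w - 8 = (w - 2)*(w^2 - 5*w + 4) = (w - 2)*(w - 1)*(w - 4)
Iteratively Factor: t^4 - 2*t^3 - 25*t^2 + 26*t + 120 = (t - 3)*(t^3 + t^2 - 22*t - 40) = (t - 3)*(t + 2)*(t^2 - t - 20) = (t - 5)*(t - 3)*(t + 2)*(t + 4)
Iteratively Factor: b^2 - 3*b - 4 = (b + 1)*(b - 4)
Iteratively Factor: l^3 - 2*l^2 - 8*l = (l - 4)*(l^2 + 2*l) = l*(l - 4)*(l + 2)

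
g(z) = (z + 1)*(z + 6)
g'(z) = 2*z + 7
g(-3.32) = -6.22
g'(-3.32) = 0.36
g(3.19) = 38.51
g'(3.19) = 13.38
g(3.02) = 36.26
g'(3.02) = 13.04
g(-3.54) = -6.25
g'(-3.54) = -0.08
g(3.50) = 42.75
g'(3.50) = 14.00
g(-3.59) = -6.24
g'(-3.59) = -0.18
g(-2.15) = -4.43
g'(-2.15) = 2.70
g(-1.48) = -2.17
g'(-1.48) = 4.04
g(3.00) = 36.00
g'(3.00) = 13.00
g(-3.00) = -6.00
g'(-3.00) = 1.00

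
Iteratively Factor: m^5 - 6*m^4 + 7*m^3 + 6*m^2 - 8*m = (m + 1)*(m^4 - 7*m^3 + 14*m^2 - 8*m) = m*(m + 1)*(m^3 - 7*m^2 + 14*m - 8) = m*(m - 2)*(m + 1)*(m^2 - 5*m + 4) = m*(m - 2)*(m - 1)*(m + 1)*(m - 4)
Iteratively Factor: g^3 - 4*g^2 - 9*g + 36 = (g - 4)*(g^2 - 9) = (g - 4)*(g + 3)*(g - 3)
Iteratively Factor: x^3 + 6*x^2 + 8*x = (x + 2)*(x^2 + 4*x) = x*(x + 2)*(x + 4)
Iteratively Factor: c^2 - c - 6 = (c + 2)*(c - 3)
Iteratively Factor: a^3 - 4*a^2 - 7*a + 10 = (a - 1)*(a^2 - 3*a - 10) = (a - 5)*(a - 1)*(a + 2)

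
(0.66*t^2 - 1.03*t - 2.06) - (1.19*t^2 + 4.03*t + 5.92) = -0.53*t^2 - 5.06*t - 7.98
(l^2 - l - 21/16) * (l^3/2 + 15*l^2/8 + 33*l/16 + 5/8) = l^5/2 + 11*l^4/8 - 15*l^3/32 - 499*l^2/128 - 853*l/256 - 105/128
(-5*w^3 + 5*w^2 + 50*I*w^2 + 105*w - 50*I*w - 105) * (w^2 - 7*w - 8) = -5*w^5 + 40*w^4 + 50*I*w^4 + 110*w^3 - 400*I*w^3 - 880*w^2 - 50*I*w^2 - 105*w + 400*I*w + 840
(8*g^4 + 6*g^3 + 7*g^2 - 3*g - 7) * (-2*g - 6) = -16*g^5 - 60*g^4 - 50*g^3 - 36*g^2 + 32*g + 42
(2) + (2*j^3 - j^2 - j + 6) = 2*j^3 - j^2 - j + 8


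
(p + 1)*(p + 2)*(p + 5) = p^3 + 8*p^2 + 17*p + 10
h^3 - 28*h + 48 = (h - 4)*(h - 2)*(h + 6)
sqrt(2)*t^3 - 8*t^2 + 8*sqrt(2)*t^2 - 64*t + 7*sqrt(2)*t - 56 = (t + 7)*(t - 4*sqrt(2))*(sqrt(2)*t + sqrt(2))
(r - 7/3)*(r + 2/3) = r^2 - 5*r/3 - 14/9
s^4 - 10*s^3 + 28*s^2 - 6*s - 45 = (s - 5)*(s - 3)^2*(s + 1)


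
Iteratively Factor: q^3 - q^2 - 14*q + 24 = (q + 4)*(q^2 - 5*q + 6) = (q - 3)*(q + 4)*(q - 2)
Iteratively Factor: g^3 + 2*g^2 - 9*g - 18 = (g + 3)*(g^2 - g - 6) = (g - 3)*(g + 3)*(g + 2)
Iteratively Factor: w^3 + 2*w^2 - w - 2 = (w + 1)*(w^2 + w - 2) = (w + 1)*(w + 2)*(w - 1)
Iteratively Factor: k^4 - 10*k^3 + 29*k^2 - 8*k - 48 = (k - 4)*(k^3 - 6*k^2 + 5*k + 12) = (k - 4)*(k + 1)*(k^2 - 7*k + 12) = (k - 4)^2*(k + 1)*(k - 3)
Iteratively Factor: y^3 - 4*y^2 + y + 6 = (y - 3)*(y^2 - y - 2) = (y - 3)*(y + 1)*(y - 2)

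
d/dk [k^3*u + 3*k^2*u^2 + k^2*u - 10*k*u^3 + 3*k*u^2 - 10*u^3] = u*(3*k^2 + 6*k*u + 2*k - 10*u^2 + 3*u)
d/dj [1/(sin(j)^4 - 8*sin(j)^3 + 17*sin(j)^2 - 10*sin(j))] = 2*(-2*sin(j)^3 + 12*sin(j)^2 - 17*sin(j) + 5)*cos(j)/((sin(j)^3 - 8*sin(j)^2 + 17*sin(j) - 10)^2*sin(j)^2)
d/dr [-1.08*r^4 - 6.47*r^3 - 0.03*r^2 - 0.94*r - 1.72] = -4.32*r^3 - 19.41*r^2 - 0.06*r - 0.94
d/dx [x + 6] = 1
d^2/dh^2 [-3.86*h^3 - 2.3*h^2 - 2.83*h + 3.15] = -23.16*h - 4.6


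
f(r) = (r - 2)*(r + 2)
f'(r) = 2*r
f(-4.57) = 16.88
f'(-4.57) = -9.14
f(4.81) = 19.14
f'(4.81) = 9.62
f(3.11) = 5.67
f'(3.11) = 6.22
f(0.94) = -3.12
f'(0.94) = 1.88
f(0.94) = -3.12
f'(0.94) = 1.88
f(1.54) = -1.63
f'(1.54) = 3.08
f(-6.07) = 32.84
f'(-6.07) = -12.14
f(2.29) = 1.24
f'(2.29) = 4.58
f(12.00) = 140.00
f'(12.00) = 24.00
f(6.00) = 32.00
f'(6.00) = 12.00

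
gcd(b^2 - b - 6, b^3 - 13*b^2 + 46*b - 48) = b - 3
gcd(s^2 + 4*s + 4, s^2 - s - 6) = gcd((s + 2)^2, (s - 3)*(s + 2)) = s + 2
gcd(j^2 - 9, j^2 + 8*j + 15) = j + 3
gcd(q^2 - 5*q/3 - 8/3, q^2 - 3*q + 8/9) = q - 8/3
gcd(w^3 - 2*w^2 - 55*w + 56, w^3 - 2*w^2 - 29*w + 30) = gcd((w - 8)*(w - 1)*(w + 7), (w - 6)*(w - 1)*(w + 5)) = w - 1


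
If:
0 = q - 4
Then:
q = 4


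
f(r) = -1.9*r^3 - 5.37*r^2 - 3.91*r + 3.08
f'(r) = -5.7*r^2 - 10.74*r - 3.91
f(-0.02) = 3.16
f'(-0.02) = -3.70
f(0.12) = 2.53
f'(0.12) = -5.28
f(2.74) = -87.03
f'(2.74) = -76.13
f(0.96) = -7.30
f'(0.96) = -19.47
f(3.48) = -155.63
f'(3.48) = -110.31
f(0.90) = -6.17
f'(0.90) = -18.19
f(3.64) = -173.94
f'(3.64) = -118.53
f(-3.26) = 24.58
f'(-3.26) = -29.47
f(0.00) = 3.08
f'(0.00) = -3.91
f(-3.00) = 17.78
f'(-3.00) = -22.99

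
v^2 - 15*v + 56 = (v - 8)*(v - 7)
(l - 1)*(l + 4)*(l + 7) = l^3 + 10*l^2 + 17*l - 28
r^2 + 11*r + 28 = (r + 4)*(r + 7)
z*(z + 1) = z^2 + z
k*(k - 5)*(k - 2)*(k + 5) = k^4 - 2*k^3 - 25*k^2 + 50*k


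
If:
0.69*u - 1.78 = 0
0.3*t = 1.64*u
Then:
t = 14.10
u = 2.58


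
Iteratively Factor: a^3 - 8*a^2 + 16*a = (a - 4)*(a^2 - 4*a) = a*(a - 4)*(a - 4)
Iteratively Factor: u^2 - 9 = (u + 3)*(u - 3)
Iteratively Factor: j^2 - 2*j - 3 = (j + 1)*(j - 3)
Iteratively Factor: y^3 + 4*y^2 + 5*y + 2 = (y + 1)*(y^2 + 3*y + 2) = (y + 1)*(y + 2)*(y + 1)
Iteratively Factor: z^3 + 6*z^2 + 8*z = (z)*(z^2 + 6*z + 8) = z*(z + 2)*(z + 4)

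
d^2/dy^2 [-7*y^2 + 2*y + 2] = -14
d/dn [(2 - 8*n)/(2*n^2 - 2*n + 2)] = (-4*n^2 + 4*n + (2*n - 1)*(4*n - 1) - 4)/(n^2 - n + 1)^2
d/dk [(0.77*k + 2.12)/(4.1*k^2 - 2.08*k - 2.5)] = (-3.157*k^2 - 17.384*k + 2.4846)/(16.81*k^4 - 17.056*k^3 - 16.1736*k^2 + 10.4*k + 6.25)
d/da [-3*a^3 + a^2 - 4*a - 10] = -9*a^2 + 2*a - 4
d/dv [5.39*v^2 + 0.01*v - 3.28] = 10.78*v + 0.01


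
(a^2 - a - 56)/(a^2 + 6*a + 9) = (a^2 - a - 56)/(a^2 + 6*a + 9)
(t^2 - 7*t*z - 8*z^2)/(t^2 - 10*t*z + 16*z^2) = (-t - z)/(-t + 2*z)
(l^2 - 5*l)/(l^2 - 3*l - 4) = l*(5 - l)/(-l^2 + 3*l + 4)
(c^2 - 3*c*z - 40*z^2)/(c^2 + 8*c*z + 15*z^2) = (c - 8*z)/(c + 3*z)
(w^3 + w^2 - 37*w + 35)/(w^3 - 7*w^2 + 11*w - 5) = (w + 7)/(w - 1)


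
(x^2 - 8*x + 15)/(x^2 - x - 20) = (x - 3)/(x + 4)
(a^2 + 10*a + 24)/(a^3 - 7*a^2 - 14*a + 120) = (a + 6)/(a^2 - 11*a + 30)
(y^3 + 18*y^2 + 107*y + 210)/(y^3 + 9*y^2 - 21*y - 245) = (y^2 + 11*y + 30)/(y^2 + 2*y - 35)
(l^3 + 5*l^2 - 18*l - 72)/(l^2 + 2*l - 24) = l + 3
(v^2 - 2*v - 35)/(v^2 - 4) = (v^2 - 2*v - 35)/(v^2 - 4)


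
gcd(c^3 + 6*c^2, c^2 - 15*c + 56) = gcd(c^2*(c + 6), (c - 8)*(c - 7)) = 1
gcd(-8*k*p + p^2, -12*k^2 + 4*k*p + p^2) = 1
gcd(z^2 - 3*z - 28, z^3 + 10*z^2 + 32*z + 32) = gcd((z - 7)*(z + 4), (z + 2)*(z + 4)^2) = z + 4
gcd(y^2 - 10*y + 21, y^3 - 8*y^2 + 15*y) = y - 3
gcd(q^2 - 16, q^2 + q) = 1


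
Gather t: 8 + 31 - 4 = 35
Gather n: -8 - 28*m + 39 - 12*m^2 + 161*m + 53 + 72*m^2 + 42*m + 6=60*m^2 + 175*m + 90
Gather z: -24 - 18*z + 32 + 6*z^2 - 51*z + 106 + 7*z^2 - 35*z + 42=13*z^2 - 104*z + 156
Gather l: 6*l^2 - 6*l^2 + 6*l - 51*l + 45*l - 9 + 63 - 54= 0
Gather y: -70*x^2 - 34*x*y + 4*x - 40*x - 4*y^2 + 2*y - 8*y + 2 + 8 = -70*x^2 - 36*x - 4*y^2 + y*(-34*x - 6) + 10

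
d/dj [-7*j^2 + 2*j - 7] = 2 - 14*j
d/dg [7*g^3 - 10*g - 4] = 21*g^2 - 10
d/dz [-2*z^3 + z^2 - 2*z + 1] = -6*z^2 + 2*z - 2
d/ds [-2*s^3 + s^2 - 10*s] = -6*s^2 + 2*s - 10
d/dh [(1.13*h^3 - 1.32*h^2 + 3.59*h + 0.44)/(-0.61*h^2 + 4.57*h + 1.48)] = (-0.6893*h^4 + 10.3282*h^3 + 1.1747*h^2 - 3.3704*h + 3.3024)/(0.3721*h^4 - 5.5754*h^3 + 19.0793*h^2 + 13.5272*h + 2.1904)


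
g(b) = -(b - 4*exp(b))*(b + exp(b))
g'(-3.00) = 5.72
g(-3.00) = -9.44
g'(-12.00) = 24.00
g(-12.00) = -144.00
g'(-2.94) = 5.59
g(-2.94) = -9.10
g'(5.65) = 652233.42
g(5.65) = 328073.37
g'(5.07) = 205580.16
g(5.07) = 103741.20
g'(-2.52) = 4.72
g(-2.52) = -6.93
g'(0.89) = 59.47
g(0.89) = 29.43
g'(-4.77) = 9.44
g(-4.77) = -22.87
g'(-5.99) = 11.94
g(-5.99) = -35.93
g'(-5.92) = 11.80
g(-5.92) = -35.09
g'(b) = -(1 - 4*exp(b))*(b + exp(b)) - (b - 4*exp(b))*(exp(b) + 1) = 3*b*exp(b) - 2*b + 8*exp(2*b) + 3*exp(b)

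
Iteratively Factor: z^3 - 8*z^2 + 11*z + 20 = (z + 1)*(z^2 - 9*z + 20) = (z - 4)*(z + 1)*(z - 5)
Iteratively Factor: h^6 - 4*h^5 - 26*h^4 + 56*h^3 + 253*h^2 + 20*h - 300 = (h - 5)*(h^5 + h^4 - 21*h^3 - 49*h^2 + 8*h + 60) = (h - 5)^2*(h^4 + 6*h^3 + 9*h^2 - 4*h - 12) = (h - 5)^2*(h + 2)*(h^3 + 4*h^2 + h - 6) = (h - 5)^2*(h + 2)*(h + 3)*(h^2 + h - 2) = (h - 5)^2*(h - 1)*(h + 2)*(h + 3)*(h + 2)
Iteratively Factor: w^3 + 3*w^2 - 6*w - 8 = (w + 4)*(w^2 - w - 2) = (w - 2)*(w + 4)*(w + 1)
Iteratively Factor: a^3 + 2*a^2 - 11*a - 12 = (a + 4)*(a^2 - 2*a - 3) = (a + 1)*(a + 4)*(a - 3)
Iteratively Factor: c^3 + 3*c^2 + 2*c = (c + 2)*(c^2 + c) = c*(c + 2)*(c + 1)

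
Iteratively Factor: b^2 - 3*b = (b)*(b - 3)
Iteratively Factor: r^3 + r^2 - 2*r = (r + 2)*(r^2 - r) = r*(r + 2)*(r - 1)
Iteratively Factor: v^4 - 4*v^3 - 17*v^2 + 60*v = (v - 3)*(v^3 - v^2 - 20*v) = v*(v - 3)*(v^2 - v - 20) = v*(v - 5)*(v - 3)*(v + 4)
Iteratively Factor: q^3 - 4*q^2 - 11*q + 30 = (q - 2)*(q^2 - 2*q - 15) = (q - 2)*(q + 3)*(q - 5)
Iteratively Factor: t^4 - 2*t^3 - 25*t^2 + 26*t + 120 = (t - 3)*(t^3 + t^2 - 22*t - 40) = (t - 5)*(t - 3)*(t^2 + 6*t + 8) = (t - 5)*(t - 3)*(t + 2)*(t + 4)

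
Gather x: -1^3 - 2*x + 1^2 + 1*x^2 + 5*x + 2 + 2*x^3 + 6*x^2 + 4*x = 2*x^3 + 7*x^2 + 7*x + 2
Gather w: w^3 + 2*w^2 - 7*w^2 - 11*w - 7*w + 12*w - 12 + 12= w^3 - 5*w^2 - 6*w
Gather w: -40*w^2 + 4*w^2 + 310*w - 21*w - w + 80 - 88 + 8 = -36*w^2 + 288*w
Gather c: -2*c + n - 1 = -2*c + n - 1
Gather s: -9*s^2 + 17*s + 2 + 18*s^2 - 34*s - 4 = 9*s^2 - 17*s - 2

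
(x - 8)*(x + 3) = x^2 - 5*x - 24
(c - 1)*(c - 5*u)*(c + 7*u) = c^3 + 2*c^2*u - c^2 - 35*c*u^2 - 2*c*u + 35*u^2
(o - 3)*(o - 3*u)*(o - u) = o^3 - 4*o^2*u - 3*o^2 + 3*o*u^2 + 12*o*u - 9*u^2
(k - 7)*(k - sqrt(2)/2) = k^2 - 7*k - sqrt(2)*k/2 + 7*sqrt(2)/2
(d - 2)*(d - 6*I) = d^2 - 2*d - 6*I*d + 12*I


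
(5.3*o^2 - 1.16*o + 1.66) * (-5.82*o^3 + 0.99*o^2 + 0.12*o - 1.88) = -30.846*o^5 + 11.9982*o^4 - 10.1736*o^3 - 8.4598*o^2 + 2.38*o - 3.1208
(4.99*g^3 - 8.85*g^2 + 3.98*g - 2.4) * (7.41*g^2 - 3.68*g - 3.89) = 36.9759*g^5 - 83.9417*g^4 + 42.6487*g^3 + 1.9961*g^2 - 6.6502*g + 9.336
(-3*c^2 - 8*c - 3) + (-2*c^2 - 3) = -5*c^2 - 8*c - 6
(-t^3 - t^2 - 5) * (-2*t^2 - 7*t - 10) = 2*t^5 + 9*t^4 + 17*t^3 + 20*t^2 + 35*t + 50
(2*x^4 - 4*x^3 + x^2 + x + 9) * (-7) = -14*x^4 + 28*x^3 - 7*x^2 - 7*x - 63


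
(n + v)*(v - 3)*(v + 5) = n*v^2 + 2*n*v - 15*n + v^3 + 2*v^2 - 15*v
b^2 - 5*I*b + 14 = (b - 7*I)*(b + 2*I)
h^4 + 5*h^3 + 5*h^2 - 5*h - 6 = (h - 1)*(h + 1)*(h + 2)*(h + 3)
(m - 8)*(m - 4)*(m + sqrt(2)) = m^3 - 12*m^2 + sqrt(2)*m^2 - 12*sqrt(2)*m + 32*m + 32*sqrt(2)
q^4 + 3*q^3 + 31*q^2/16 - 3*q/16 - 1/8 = (q - 1/4)*(q + 1/4)*(q + 1)*(q + 2)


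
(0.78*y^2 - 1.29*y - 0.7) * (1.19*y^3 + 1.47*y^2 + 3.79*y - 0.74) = 0.9282*y^5 - 0.3885*y^4 + 0.2269*y^3 - 6.4953*y^2 - 1.6984*y + 0.518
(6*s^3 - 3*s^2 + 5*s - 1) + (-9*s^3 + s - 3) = -3*s^3 - 3*s^2 + 6*s - 4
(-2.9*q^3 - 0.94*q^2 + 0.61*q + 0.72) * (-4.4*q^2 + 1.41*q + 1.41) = 12.76*q^5 + 0.0470000000000006*q^4 - 8.0984*q^3 - 3.6333*q^2 + 1.8753*q + 1.0152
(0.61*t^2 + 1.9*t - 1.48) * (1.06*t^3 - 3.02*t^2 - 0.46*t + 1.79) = 0.6466*t^5 + 0.1718*t^4 - 7.5874*t^3 + 4.6875*t^2 + 4.0818*t - 2.6492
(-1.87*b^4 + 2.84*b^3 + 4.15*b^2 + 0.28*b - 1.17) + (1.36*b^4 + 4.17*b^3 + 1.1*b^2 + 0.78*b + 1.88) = -0.51*b^4 + 7.01*b^3 + 5.25*b^2 + 1.06*b + 0.71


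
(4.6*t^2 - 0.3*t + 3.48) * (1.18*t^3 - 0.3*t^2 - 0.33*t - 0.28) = 5.428*t^5 - 1.734*t^4 + 2.6784*t^3 - 2.233*t^2 - 1.0644*t - 0.9744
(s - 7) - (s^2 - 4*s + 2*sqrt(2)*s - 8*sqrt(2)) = -s^2 - 2*sqrt(2)*s + 5*s - 7 + 8*sqrt(2)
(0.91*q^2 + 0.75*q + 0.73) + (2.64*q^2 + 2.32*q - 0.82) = 3.55*q^2 + 3.07*q - 0.09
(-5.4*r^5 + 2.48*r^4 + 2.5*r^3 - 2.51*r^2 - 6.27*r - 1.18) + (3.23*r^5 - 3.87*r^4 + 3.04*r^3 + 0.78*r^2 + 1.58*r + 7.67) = -2.17*r^5 - 1.39*r^4 + 5.54*r^3 - 1.73*r^2 - 4.69*r + 6.49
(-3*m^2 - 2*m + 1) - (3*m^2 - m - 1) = -6*m^2 - m + 2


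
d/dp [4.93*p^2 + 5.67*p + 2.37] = 9.86*p + 5.67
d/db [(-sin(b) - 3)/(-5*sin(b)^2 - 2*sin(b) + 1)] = (-30*sin(b) + 5*cos(b)^2 - 12)*cos(b)/(5*sin(b)^2 + 2*sin(b) - 1)^2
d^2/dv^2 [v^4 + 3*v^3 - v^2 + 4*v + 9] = 12*v^2 + 18*v - 2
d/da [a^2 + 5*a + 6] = 2*a + 5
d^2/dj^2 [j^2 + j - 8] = 2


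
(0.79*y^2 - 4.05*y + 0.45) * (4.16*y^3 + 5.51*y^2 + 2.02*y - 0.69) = 3.2864*y^5 - 12.4951*y^4 - 18.8477*y^3 - 6.2466*y^2 + 3.7035*y - 0.3105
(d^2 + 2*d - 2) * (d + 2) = d^3 + 4*d^2 + 2*d - 4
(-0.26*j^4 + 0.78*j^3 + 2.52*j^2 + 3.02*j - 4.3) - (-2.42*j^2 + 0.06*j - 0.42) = -0.26*j^4 + 0.78*j^3 + 4.94*j^2 + 2.96*j - 3.88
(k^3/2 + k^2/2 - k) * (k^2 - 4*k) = k^5/2 - 3*k^4/2 - 3*k^3 + 4*k^2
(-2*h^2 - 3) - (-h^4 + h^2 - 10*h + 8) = h^4 - 3*h^2 + 10*h - 11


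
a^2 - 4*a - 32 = (a - 8)*(a + 4)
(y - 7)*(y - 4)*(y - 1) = y^3 - 12*y^2 + 39*y - 28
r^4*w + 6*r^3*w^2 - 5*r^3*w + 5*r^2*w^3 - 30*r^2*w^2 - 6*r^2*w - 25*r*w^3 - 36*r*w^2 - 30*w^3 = (r - 6)*(r + w)*(r + 5*w)*(r*w + w)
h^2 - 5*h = h*(h - 5)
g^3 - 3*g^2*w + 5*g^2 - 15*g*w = g*(g + 5)*(g - 3*w)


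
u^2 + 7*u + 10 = (u + 2)*(u + 5)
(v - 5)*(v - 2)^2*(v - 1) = v^4 - 10*v^3 + 33*v^2 - 44*v + 20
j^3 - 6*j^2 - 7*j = j*(j - 7)*(j + 1)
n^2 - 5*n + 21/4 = (n - 7/2)*(n - 3/2)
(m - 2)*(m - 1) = m^2 - 3*m + 2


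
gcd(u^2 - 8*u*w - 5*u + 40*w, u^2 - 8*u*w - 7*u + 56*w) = u - 8*w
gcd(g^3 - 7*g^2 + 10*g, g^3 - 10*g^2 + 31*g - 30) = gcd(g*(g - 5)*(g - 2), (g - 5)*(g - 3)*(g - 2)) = g^2 - 7*g + 10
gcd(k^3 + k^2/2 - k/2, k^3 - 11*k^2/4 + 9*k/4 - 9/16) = k - 1/2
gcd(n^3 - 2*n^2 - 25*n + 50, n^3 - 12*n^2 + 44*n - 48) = n - 2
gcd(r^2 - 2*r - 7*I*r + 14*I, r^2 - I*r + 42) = r - 7*I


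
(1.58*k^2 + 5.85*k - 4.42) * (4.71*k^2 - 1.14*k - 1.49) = 7.4418*k^4 + 25.7523*k^3 - 29.8414*k^2 - 3.6777*k + 6.5858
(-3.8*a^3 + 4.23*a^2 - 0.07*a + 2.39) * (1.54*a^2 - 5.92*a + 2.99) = -5.852*a^5 + 29.0102*a^4 - 36.5114*a^3 + 16.7427*a^2 - 14.3581*a + 7.1461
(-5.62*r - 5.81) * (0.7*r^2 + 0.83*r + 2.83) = -3.934*r^3 - 8.7316*r^2 - 20.7269*r - 16.4423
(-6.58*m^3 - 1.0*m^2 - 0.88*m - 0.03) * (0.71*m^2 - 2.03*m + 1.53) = -4.6718*m^5 + 12.6474*m^4 - 8.6622*m^3 + 0.2351*m^2 - 1.2855*m - 0.0459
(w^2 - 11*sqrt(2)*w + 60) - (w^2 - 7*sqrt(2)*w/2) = -15*sqrt(2)*w/2 + 60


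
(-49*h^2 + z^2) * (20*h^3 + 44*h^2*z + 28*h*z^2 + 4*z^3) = -980*h^5 - 2156*h^4*z - 1352*h^3*z^2 - 152*h^2*z^3 + 28*h*z^4 + 4*z^5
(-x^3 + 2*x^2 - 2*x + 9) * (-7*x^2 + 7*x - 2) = 7*x^5 - 21*x^4 + 30*x^3 - 81*x^2 + 67*x - 18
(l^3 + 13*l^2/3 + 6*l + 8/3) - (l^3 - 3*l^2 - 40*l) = 22*l^2/3 + 46*l + 8/3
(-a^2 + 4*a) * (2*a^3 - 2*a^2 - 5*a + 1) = -2*a^5 + 10*a^4 - 3*a^3 - 21*a^2 + 4*a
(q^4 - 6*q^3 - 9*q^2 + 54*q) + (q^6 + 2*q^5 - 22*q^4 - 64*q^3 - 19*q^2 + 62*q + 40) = q^6 + 2*q^5 - 21*q^4 - 70*q^3 - 28*q^2 + 116*q + 40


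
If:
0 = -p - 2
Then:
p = -2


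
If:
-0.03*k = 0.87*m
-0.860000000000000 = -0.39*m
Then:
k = -63.95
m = 2.21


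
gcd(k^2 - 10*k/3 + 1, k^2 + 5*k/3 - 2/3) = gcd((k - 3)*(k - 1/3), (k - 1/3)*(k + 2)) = k - 1/3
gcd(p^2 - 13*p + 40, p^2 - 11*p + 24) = p - 8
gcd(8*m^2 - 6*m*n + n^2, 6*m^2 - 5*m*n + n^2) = 2*m - n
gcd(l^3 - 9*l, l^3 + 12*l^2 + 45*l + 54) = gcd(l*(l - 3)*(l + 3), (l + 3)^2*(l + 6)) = l + 3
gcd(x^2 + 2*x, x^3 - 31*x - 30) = 1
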